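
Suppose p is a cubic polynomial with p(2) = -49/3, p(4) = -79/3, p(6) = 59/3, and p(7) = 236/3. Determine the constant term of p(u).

Write p(u) = au^3 + bu^2 + cu + d. Substituting each data point gives a linear system:
  8a + 4b + 2c + d = -49/3
  64a + 16b + 4c + d = -79/3
  216a + 36b + 6c + d = 59/3
  343a + 49b + 7c + d = 236/3
Solving the system yields a = 1, b = -5, c = -3, d = 5/3.
So p(u) = u^3 - 5u^2 - 3u + 5/3.
The constant term is 5/3.

5/3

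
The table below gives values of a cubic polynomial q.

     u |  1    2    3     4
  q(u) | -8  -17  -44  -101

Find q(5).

-200

Forward differences of the values at u = 1, 2, 3, 4:
  q  : -8  -17  -44  -101
  Δ  : -9  -27  -57
  Δ^2: -18  -30
  Δ^3: -12
The third differences are constant, confirming degree 3.
Interpolating (Newton forward form) and evaluating at u = 5 gives q(5) = -200.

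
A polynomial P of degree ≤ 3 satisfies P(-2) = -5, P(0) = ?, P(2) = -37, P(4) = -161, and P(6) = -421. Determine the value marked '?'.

-1

The 4 known points determine the degree-3 polynomial uniquely.
Write P(n) = an^3 + bn^2 + cn + d. Substituting each data point gives a linear system:
  -8a + 4b - 2c + d = -5
  8a + 4b + 2c + d = -37
  64a + 16b + 4c + d = -161
  216a + 36b + 6c + d = -421
Solving the system yields a = -1, b = -5, c = -4, d = -1.
So P(n) = -n³ - 5n² - 4n - 1.
Then P(0) = -1.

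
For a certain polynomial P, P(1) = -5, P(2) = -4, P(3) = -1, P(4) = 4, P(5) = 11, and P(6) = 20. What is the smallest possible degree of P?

Forward differences of the values at u = 1, 2, 3, 4, 5, 6:
  P  : -5  -4  -1  4  11  20
  Δ  : 1  3  5  7  9
  Δ^2: 2  2  2  2
  Δ^3: 0  0  0
  Δ^4: 0  0
  Δ^5: 0
The second differences are constant (2) and nonzero, while all higher differences vanish, so the minimal degree is 2.

2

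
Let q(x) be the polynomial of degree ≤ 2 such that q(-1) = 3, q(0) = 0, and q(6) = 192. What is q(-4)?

72

Using the Lagrange interpolation formula with nodes -1, 0, 6:
  L_0(x) = x(x - 6) / 7
  L_1(x) = (x + 1)(x - 6) / -6
  L_2(x) = (x + 1)x / 42
Then q(x) = 3·L_0(x) + 0·L_1(x) + 192·L_2(x).
Expanding and collecting terms gives q(x) = 5x² + 2x.
Evaluating at x = -4: q(-4) = 72.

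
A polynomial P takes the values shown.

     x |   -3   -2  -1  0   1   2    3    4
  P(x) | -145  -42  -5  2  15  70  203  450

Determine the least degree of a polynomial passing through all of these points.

3

Forward differences of the values at x = -3, -2, -1, 0, 1, 2, 3, 4:
  P  : -145  -42  -5  2  15  70  203  450
  Δ  : 103  37  7  13  55  133  247
  Δ^2: -66  -30  6  42  78  114
  Δ^3: 36  36  36  36  36
  Δ^4: 0  0  0  0
  Δ^5: 0  0  0
  Δ^6: 0  0
  Δ^7: 0
The third differences are constant (36) and nonzero, while all higher differences vanish, so the minimal degree is 3.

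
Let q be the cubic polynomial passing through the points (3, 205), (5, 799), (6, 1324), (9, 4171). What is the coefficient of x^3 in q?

Write q(x) = ax^3 + bx^2 + cx + d. Substituting each data point gives a linear system:
  27a + 9b + 3c + d = 205
  125a + 25b + 5c + d = 799
  216a + 36b + 6c + d = 1324
  729a + 81b + 9c + d = 4171
Solving the system yields a = 5, b = 6, c = 4, d = 4.
So q(x) = 5x^3 + 6x^2 + 4x + 4.
The leading coefficient is 5.

5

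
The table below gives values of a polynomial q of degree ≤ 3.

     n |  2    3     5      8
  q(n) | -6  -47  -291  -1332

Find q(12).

-4736

Write q(n) = an^3 + bn^2 + cn + d. Substituting each data point gives a linear system:
  8a + 4b + 2c + d = -6
  27a + 9b + 3c + d = -47
  125a + 25b + 5c + d = -291
  512a + 64b + 8c + d = -1332
Solving the system yields a = -3, b = 3, c = 1, d = 4.
So q(n) = -3n^3 + 3n^2 + n + 4.
Then q(12) = -4736.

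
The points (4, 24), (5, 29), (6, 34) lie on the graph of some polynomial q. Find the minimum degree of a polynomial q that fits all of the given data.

1

Forward differences of the values at s = 4, 5, 6:
  q  : 24  29  34
  Δ  : 5  5
  Δ^2: 0
The first differences are constant (5) and nonzero, while all higher differences vanish, so the minimal degree is 1.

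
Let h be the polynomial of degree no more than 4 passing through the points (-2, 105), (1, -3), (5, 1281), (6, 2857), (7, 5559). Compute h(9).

16165

Using the Lagrange interpolation formula with nodes -2, 1, 5, 6, 7:
  L_0(t) = (t - 1)(t - 5)(t - 6)(t - 7) / 1512
  L_1(t) = (t + 2)(t - 5)(t - 6)(t - 7) / -360
  L_2(t) = (t + 2)(t - 1)(t - 6)(t - 7) / 56
  L_3(t) = (t + 2)(t - 1)(t - 5)(t - 7) / -40
  L_4(t) = (t + 2)(t - 1)(t - 5)(t - 6) / 108
Then h(t) = 105·L_0(t) - 3·L_1(t) + 1281·L_2(t) + 2857·L_3(t) + 5559·L_4(t).
Expanding and collecting terms gives h(t) = 3t⁴ - 5t³ + 2t² - 4t + 1.
Evaluating at t = 9: h(9) = 16165.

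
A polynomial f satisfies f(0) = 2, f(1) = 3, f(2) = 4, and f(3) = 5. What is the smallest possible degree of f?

1

Forward differences of the values at s = 0, 1, 2, 3:
  f  : 2  3  4  5
  Δ  : 1  1  1
  Δ^2: 0  0
  Δ^3: 0
The first differences are constant (1) and nonzero, while all higher differences vanish, so the minimal degree is 1.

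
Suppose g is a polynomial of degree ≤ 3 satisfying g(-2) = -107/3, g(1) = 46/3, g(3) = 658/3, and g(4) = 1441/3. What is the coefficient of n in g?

4

Write g(n) = an^3 + bn^2 + cn + d. Substituting each data point gives a linear system:
  -8a + 4b - 2c + d = -107/3
  a + b + c + d = 46/3
  27a + 9b + 3c + d = 658/3
  64a + 16b + 4c + d = 1441/3
Solving the system yields a = 6, b = 5, c = 4, d = 1/3.
So g(n) = 6n^3 + 5n^2 + 4n + 1/3.
The coefficient of n is 4.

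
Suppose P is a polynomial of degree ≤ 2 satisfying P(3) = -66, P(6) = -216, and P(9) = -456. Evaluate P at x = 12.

Write P(x) = ax^2 + bx + c. Substituting each data point gives a linear system:
  9a + 3b + c = -66
  36a + 6b + c = -216
  81a + 9b + c = -456
Solving the system yields a = -5, b = -5, c = -6.
So P(x) = -5x^2 - 5x - 6.
Then P(12) = -786.

-786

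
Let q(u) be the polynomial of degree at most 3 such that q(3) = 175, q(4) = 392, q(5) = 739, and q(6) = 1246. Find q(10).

5474

Write q(u) = au^3 + bu^2 + cu + d. Substituting each data point gives a linear system:
  27a + 9b + 3c + d = 175
  64a + 16b + 4c + d = 392
  125a + 25b + 5c + d = 739
  216a + 36b + 6c + d = 1246
Solving the system yields a = 5, b = 5, c = -3, d = 4.
So q(u) = 5u^3 + 5u^2 - 3u + 4.
Then q(10) = 5474.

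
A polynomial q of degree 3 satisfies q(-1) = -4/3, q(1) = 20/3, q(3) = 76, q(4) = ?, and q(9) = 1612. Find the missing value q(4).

491/3

The 4 known points determine the degree-3 polynomial uniquely.
Write q(x) = ax^3 + bx^2 + cx + d. Substituting each data point gives a linear system:
  -a + b - c + d = -4/3
  a + b + c + d = 20/3
  27a + 9b + 3c + d = 76
  729a + 81b + 9c + d = 1612
Solving the system yields a = 2, b = 5/3, c = 2, d = 1.
So q(x) = 2x^3 + (5/3)x^2 + 2x + 1.
Then q(4) = 491/3.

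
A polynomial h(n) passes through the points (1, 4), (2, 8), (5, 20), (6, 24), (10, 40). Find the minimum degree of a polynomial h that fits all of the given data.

1

Divided differences on the nodes 1, 2, 5, 6, 10:
  order 0: 4  8  20  24  40
  order 1: 4  4  4  4
  order 2: 0  0  0
  order 3: 0  0
  order 4: 0
The order-1 divided differences are all 4 (nonzero) and every higher order vanishes, so the data lies on a polynomial of degree exactly 1.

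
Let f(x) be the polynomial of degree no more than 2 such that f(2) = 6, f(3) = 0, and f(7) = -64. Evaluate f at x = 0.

Using the Lagrange interpolation formula with nodes 2, 3, 7:
  L_0(x) = (x - 3)(x - 7) / 5
  L_1(x) = (x - 2)(x - 7) / -4
  L_2(x) = (x - 2)(x - 3) / 20
Then f(x) = 6·L_0(x) + 0·L_1(x) - 64·L_2(x).
Expanding and collecting terms gives f(x) = -2x^2 + 4x + 6.
Evaluating at x = 0: f(0) = 6.

6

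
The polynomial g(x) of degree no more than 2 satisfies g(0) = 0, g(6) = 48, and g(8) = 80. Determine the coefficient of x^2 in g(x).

1

Write g(x) = ax^2 + bx + c. Substituting each data point gives a linear system:
  c = 0
  36a + 6b + c = 48
  64a + 8b + c = 80
Solving the system yields a = 1, b = 2, c = 0.
So g(x) = x^2 + 2x.
The leading coefficient is 1.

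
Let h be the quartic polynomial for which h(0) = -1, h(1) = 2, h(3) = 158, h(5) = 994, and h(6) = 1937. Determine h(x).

h(x) = x^4 + 3x^3 - x - 1

Write h(x) = ax^4 + bx^3 + cx^2 + dx + e. Substituting each data point gives a linear system:
  e = -1
  a + b + c + d + e = 2
  81a + 27b + 9c + 3d + e = 158
  625a + 125b + 25c + 5d + e = 994
  1296a + 216b + 36c + 6d + e = 1937
Solving the system yields a = 1, b = 3, c = 0, d = -1, e = -1.
So h(x) = x⁴ + 3x³ - x - 1.
Check: h(0) = -1. ✓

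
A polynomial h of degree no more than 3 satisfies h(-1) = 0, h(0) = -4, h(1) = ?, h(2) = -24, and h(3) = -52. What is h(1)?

-10

On equispaced nodes a degree-3 polynomial has vanishing fourth forward difference, so
  h(-1) - 4·h(0) + 6·h(1) - 4·h(2) + h(3) = 0.
Substituting the known values and solving for h(1):
  6·h(1) = -60
  h(1) = -10.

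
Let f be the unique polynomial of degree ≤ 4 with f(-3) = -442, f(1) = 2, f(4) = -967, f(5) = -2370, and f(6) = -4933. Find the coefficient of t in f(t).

5

Write f(t) = at^4 + bt^3 + ct^2 + dt + e. Substituting each data point gives a linear system:
  81a - 27b + 9c - 3d + e = -442
  a + b + c + d + e = 2
  256a + 64b + 16c + 4d + e = -967
  625a + 125b + 25c + 5d + e = -2370
  1296a + 216b + 36c + 6d + e = -4933
Solving the system yields a = -4, b = 2, c = -6, d = 5, e = 5.
So f(t) = -4t⁴ + 2t³ - 6t² + 5t + 5.
The coefficient of t is 5.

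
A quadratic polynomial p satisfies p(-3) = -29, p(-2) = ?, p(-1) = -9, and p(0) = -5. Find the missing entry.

On equispaced nodes a degree-2 polynomial has vanishing third forward difference, so
  - p(-3) + 3·p(-2) - 3·p(-1) + p(0) = 0.
Substituting the known values and solving for p(-2):
  3·p(-2) = -51
  p(-2) = -17.

-17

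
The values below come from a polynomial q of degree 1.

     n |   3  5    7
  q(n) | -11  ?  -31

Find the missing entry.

The 2 known points determine the degree-1 polynomial uniquely.
Write q(n) = an + b. Substituting each data point gives a linear system:
  3a + b = -11
  7a + b = -31
Solving the system yields a = -5, b = 4.
So q(n) = -5n + 4.
Then q(5) = -21.

-21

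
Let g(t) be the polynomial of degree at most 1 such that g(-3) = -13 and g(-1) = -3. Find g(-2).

Write g(t) = at + b. Substituting each data point gives a linear system:
  -3a + b = -13
  -a + b = -3
Solving the system yields a = 5, b = 2.
So g(t) = 5t + 2.
Then g(-2) = -8.

-8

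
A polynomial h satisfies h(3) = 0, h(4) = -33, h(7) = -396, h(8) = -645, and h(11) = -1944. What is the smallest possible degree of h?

Divided differences on the nodes 3, 4, 7, 8, 11:
  order 0: 0  -33  -396  -645  -1944
  order 1: -33  -121  -249  -433
  order 2: -22  -32  -46
  order 3: -2  -2
  order 4: 0
The order-3 divided differences are all -2 (nonzero) and every higher order vanishes, so the data lies on a polynomial of degree exactly 3.

3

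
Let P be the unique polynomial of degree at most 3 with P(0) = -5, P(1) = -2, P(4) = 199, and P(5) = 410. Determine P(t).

P(t) = 4t^3 - 4t^2 + 3t - 5

Write P(t) = at^3 + bt^2 + ct + d. Substituting each data point gives a linear system:
  d = -5
  a + b + c + d = -2
  64a + 16b + 4c + d = 199
  125a + 25b + 5c + d = 410
Solving the system yields a = 4, b = -4, c = 3, d = -5.
So P(t) = 4t^3 - 4t^2 + 3t - 5.
Check: P(0) = -5. ✓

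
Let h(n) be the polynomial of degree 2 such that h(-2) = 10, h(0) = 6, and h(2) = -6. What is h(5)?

-39

Using the Lagrange interpolation formula with nodes -2, 0, 2:
  L_0(n) = n(n - 2) / 8
  L_1(n) = (n + 2)(n - 2) / -4
  L_2(n) = (n + 2)n / 8
Then h(n) = 10·L_0(n) + 6·L_1(n) - 6·L_2(n).
Expanding and collecting terms gives h(n) = -n² - 4n + 6.
Evaluating at n = 5: h(5) = -39.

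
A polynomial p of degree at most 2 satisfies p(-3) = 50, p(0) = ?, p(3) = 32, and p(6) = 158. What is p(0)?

The 3 known points determine the degree-2 polynomial uniquely.
Write p(t) = at^2 + bt + c. Substituting each data point gives a linear system:
  9a - 3b + c = 50
  9a + 3b + c = 32
  36a + 6b + c = 158
Solving the system yields a = 5, b = -3, c = -4.
So p(t) = 5t^2 - 3t - 4.
Then p(0) = -4.

-4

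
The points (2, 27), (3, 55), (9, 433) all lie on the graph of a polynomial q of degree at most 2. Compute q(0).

1

Write q(u) = au^2 + bu + c. Substituting each data point gives a linear system:
  4a + 2b + c = 27
  9a + 3b + c = 55
  81a + 9b + c = 433
Solving the system yields a = 5, b = 3, c = 1.
So q(u) = 5u^2 + 3u + 1.
Then q(0) = 1.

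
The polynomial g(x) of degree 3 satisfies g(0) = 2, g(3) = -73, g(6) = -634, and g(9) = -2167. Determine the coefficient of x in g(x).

Write g(x) = ax^3 + bx^2 + cx + d. Substituting each data point gives a linear system:
  d = 2
  27a + 9b + 3c + d = -73
  216a + 36b + 6c + d = -634
  729a + 81b + 9c + d = -2167
Solving the system yields a = -3, b = 0, c = 2, d = 2.
So g(x) = -3x³ + 2x + 2.
The coefficient of x is 2.

2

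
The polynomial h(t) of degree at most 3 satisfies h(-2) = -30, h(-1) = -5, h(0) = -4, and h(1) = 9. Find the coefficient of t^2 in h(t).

6

Write h(t) = at^3 + bt^2 + ct + d. Substituting each data point gives a linear system:
  -8a + 4b - 2c + d = -30
  -a + b - c + d = -5
  d = -4
  a + b + c + d = 9
Solving the system yields a = 6, b = 6, c = 1, d = -4.
So h(t) = 6t^3 + 6t^2 + t - 4.
The coefficient of t^2 is 6.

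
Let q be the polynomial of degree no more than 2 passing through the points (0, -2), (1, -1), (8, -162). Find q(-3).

Write q(x) = ax^2 + bx + c. Substituting each data point gives a linear system:
  c = -2
  a + b + c = -1
  64a + 8b + c = -162
Solving the system yields a = -3, b = 4, c = -2.
So q(x) = -3x^2 + 4x - 2.
Then q(-3) = -41.

-41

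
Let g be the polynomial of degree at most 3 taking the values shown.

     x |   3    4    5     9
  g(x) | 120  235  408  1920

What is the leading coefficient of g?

2

Write g(x) = ax^3 + bx^2 + cx + d. Substituting each data point gives a linear system:
  27a + 9b + 3c + d = 120
  64a + 16b + 4c + d = 235
  125a + 25b + 5c + d = 408
  729a + 81b + 9c + d = 1920
Solving the system yields a = 2, b = 5, c = 6, d = 3.
So g(x) = 2x^3 + 5x^2 + 6x + 3.
The leading coefficient is 2.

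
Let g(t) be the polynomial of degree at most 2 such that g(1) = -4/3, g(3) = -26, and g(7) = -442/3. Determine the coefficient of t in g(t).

Write g(t) = at^2 + bt + c. Substituting each data point gives a linear system:
  a + b + c = -4/3
  9a + 3b + c = -26
  49a + 7b + c = -442/3
Solving the system yields a = -3, b = -1/3, c = 2.
So g(t) = -3t^2 - (1/3)t + 2.
The coefficient of t is -1/3.

-1/3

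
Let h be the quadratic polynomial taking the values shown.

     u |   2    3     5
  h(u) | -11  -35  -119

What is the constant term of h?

Write h(u) = au^2 + bu + c. Substituting each data point gives a linear system:
  4a + 2b + c = -11
  9a + 3b + c = -35
  25a + 5b + c = -119
Solving the system yields a = -6, b = 6, c = 1.
So h(u) = -6u^2 + 6u + 1.
The constant term is 1.

1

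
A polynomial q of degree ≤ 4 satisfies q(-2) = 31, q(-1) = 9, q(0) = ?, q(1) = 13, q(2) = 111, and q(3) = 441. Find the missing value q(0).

On equispaced nodes a degree-4 polynomial has vanishing fifth forward difference, so
  - q(-2) + 5·q(-1) - 10·q(0) + 10·q(1) - 5·q(2) + q(3) = 0.
Substituting the known values and solving for q(0):
  -10·q(0) = -30
  q(0) = 3.

3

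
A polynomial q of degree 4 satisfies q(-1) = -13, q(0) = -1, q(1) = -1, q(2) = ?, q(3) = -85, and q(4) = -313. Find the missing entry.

-13

On equispaced nodes a degree-4 polynomial has vanishing fifth forward difference, so
  - q(-1) + 5·q(0) - 10·q(1) + 10·q(2) - 5·q(3) + q(4) = 0.
Substituting the known values and solving for q(2):
  10·q(2) = -130
  q(2) = -13.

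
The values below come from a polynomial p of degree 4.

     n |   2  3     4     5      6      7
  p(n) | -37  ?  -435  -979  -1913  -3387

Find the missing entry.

On equispaced nodes a degree-4 polynomial has vanishing fifth forward difference, so
  - p(2) + 5·p(3) - 10·p(4) + 10·p(5) - 5·p(6) + p(7) = 0.
Substituting the known values and solving for p(3):
  5·p(3) = -775
  p(3) = -155.

-155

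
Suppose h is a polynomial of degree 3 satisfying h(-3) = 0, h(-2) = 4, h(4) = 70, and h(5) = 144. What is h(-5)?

Using the Lagrange interpolation formula with nodes -3, -2, 4, 5:
  L_0(x) = (x + 2)(x - 4)(x - 5) / -56
  L_1(x) = (x + 3)(x - 4)(x - 5) / 42
  L_2(x) = (x + 3)(x + 2)(x - 5) / -42
  L_3(x) = (x + 3)(x + 2)(x - 4) / 56
Then h(x) = 0·L_0(x) + 4·L_1(x) + 70·L_2(x) + 144·L_3(x).
Expanding and collecting terms gives h(x) = x³ + 2x² - 5x - 6.
Evaluating at x = -5: h(-5) = -56.

-56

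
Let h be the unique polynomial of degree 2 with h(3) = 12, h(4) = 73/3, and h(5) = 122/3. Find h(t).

Write h(t) = at^2 + bt + c. Substituting each data point gives a linear system:
  9a + 3b + c = 12
  16a + 4b + c = 73/3
  25a + 5b + c = 122/3
Solving the system yields a = 2, b = -5/3, c = -1.
So h(t) = 2t² - (5/3)t - 1.
Check: h(4) = 73/3. ✓

h(t) = 2t^2 - (5/3)t - 1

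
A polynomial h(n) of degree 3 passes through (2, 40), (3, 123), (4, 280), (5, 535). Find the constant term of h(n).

0

Write h(n) = an^3 + bn^2 + cn + d. Substituting each data point gives a linear system:
  8a + 4b + 2c + d = 40
  27a + 9b + 3c + d = 123
  64a + 16b + 4c + d = 280
  125a + 25b + 5c + d = 535
Solving the system yields a = 4, b = 1, c = 2, d = 0.
So h(n) = 4n^3 + n^2 + 2n.
The constant term is 0.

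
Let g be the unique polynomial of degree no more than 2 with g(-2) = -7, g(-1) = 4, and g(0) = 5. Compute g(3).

-52

Forward differences of the values at x = -2, -1, 0:
  g  : -7  4  5
  Δ  : 11  1
  Δ^2: -10
The second differences are constant, confirming degree 2.
Interpolating (Newton forward form) and evaluating at x = 3 gives g(3) = -52.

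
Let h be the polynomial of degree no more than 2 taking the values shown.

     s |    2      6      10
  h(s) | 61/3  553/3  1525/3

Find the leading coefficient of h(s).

5

Write h(s) = as^2 + bs + c. Substituting each data point gives a linear system:
  4a + 2b + c = 61/3
  36a + 6b + c = 553/3
  100a + 10b + c = 1525/3
Solving the system yields a = 5, b = 1, c = -5/3.
So h(s) = 5s² + s - 5/3.
The leading coefficient is 5.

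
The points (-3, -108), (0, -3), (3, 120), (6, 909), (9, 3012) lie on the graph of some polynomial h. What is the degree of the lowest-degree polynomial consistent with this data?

3

Forward differences of the values at s = -3, 0, 3, 6, 9:
  h  : -108  -3  120  909  3012
  Δ  : 105  123  789  2103
  Δ^2: 18  666  1314
  Δ^3: 648  648
  Δ^4: 0
The third differences are constant (648) and nonzero, while all higher differences vanish, so the minimal degree is 3.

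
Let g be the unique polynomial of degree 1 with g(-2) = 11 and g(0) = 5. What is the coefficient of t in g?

-3

Write g(t) = at + b. Substituting each data point gives a linear system:
  -2a + b = 11
  b = 5
Solving the system yields a = -3, b = 5.
So g(t) = -3t + 5.
The leading coefficient is -3.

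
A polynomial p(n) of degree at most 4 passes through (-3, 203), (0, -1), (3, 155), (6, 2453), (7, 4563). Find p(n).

Write p(n) = an^4 + bn^3 + cn^2 + dn + e. Substituting each data point gives a linear system:
  81a - 27b + 9c - 3d + e = 203
  e = -1
  81a + 27b + 9c + 3d + e = 155
  1296a + 216b + 36c + 6d + e = 2453
  2401a + 343b + 49c + 7d + e = 4563
Solving the system yields a = 2, b = -1, c = 2, d = 1, e = -1.
So p(n) = 2n⁴ - n³ + 2n² + n - 1.
Check: p(3) = 155. ✓

p(n) = 2n^4 - n^3 + 2n^2 + n - 1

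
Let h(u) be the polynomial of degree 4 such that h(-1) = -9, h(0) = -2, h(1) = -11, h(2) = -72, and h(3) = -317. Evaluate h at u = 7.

-9137

Using the Lagrange interpolation formula with nodes -1, 0, 1, 2, 3:
  L_0(u) = u(u - 1)(u - 2)(u - 3) / 24
  L_1(u) = (u + 1)(u - 1)(u - 2)(u - 3) / -6
  L_2(u) = (u + 1)u(u - 2)(u - 3) / 4
  L_3(u) = (u + 1)u(u - 1)(u - 3) / -6
  L_4(u) = (u + 1)u(u - 1)(u - 2) / 24
Then h(u) = -9·L_0(u) - 2·L_1(u) - 11·L_2(u) - 72·L_3(u) - 317·L_4(u).
Expanding and collecting terms gives h(u) = -4u⁴ + 2u³ - 4u² - 3u - 2.
Evaluating at u = 7: h(7) = -9137.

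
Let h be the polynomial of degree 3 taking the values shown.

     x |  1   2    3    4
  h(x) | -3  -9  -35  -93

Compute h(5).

-195

Forward differences of the values at x = 1, 2, 3, 4:
  h  : -3  -9  -35  -93
  Δ  : -6  -26  -58
  Δ^2: -20  -32
  Δ^3: -12
The third differences are constant, confirming degree 3.
Interpolating (Newton forward form) and evaluating at x = 5 gives h(5) = -195.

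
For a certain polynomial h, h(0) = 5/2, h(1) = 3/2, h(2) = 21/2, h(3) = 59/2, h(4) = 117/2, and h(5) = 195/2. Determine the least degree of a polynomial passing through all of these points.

2

Forward differences of the values at t = 0, 1, 2, 3, 4, 5:
  h  : 5/2  3/2  21/2  59/2  117/2  195/2
  Δ  : -1  9  19  29  39
  Δ^2: 10  10  10  10
  Δ^3: 0  0  0
  Δ^4: 0  0
  Δ^5: 0
The second differences are constant (10) and nonzero, while all higher differences vanish, so the minimal degree is 2.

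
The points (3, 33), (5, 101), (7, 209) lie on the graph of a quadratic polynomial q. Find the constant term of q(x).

Write q(x) = ax^2 + bx + c. Substituting each data point gives a linear system:
  9a + 3b + c = 33
  25a + 5b + c = 101
  49a + 7b + c = 209
Solving the system yields a = 5, b = -6, c = 6.
So q(x) = 5x² - 6x + 6.
The constant term is 6.

6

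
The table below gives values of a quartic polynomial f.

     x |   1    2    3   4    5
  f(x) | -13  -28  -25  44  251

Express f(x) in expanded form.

Write f(x) = ax^4 + bx^3 + cx^2 + dx + e. Substituting each data point gives a linear system:
  a + b + c + d + e = -13
  16a + 8b + 4c + 2d + e = -28
  81a + 27b + 9c + 3d + e = -25
  256a + 64b + 16c + 4d + e = 44
  625a + 125b + 25c + 5d + e = 251
Solving the system yields a = 1, b = -2, c = -4, d = -4, e = -4.
So f(x) = x⁴ - 2x³ - 4x² - 4x - 4.
Check: f(5) = 251. ✓

f(x) = x^4 - 2x^3 - 4x^2 - 4x - 4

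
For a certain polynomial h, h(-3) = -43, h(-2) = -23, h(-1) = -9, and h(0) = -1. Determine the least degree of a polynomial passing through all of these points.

2

Forward differences of the values at x = -3, -2, -1, 0:
  h  : -43  -23  -9  -1
  Δ  : 20  14  8
  Δ^2: -6  -6
  Δ^3: 0
The second differences are constant (-6) and nonzero, while all higher differences vanish, so the minimal degree is 2.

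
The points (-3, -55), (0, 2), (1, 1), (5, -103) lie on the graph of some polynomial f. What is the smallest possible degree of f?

Divided differences on the nodes -3, 0, 1, 5:
  order 0: -55  2  1  -103
  order 1: 19  -1  -26
  order 2: -5  -5
  order 3: 0
The order-2 divided differences are all -5 (nonzero) and every higher order vanishes, so the data lies on a polynomial of degree exactly 2.

2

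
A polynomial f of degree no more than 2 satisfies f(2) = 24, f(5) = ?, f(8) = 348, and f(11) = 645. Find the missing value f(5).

141

On equispaced nodes a degree-2 polynomial has vanishing third forward difference, so
  - f(2) + 3·f(5) - 3·f(8) + f(11) = 0.
Substituting the known values and solving for f(5):
  3·f(5) = 423
  f(5) = 141.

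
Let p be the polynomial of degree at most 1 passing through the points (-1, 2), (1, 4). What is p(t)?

Using the Lagrange interpolation formula with nodes -1, 1:
  L_0(t) = (t - 1) / -2
  L_1(t) = (t + 1) / 2
Then p(t) = 2·L_0(t) + 4·L_1(t).
Expanding and collecting terms gives p(t) = t + 3.
Check: p(-1) = 2. ✓

p(t) = t + 3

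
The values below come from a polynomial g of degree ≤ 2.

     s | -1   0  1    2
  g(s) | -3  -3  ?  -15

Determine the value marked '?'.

-7

The 3 known points determine the degree-2 polynomial uniquely.
Write g(s) = as^2 + bs + c. Substituting each data point gives a linear system:
  a - b + c = -3
  c = -3
  4a + 2b + c = -15
Solving the system yields a = -2, b = -2, c = -3.
So g(s) = -2s^2 - 2s - 3.
Then g(1) = -7.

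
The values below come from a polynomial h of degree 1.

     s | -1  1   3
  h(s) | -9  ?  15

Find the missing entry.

On equispaced nodes a degree-1 polynomial has vanishing second forward difference, so
  h(-1) - 2·h(1) + h(3) = 0.
Substituting the known values and solving for h(1):
  -2·h(1) = -6
  h(1) = 3.

3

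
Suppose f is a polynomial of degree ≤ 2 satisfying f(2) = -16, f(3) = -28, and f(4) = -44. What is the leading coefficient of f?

Write f(s) = as^2 + bs + c. Substituting each data point gives a linear system:
  4a + 2b + c = -16
  9a + 3b + c = -28
  16a + 4b + c = -44
Solving the system yields a = -2, b = -2, c = -4.
So f(s) = -2s^2 - 2s - 4.
The leading coefficient is -2.

-2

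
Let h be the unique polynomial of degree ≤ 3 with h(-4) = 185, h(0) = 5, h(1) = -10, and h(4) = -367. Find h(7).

-1696

Using the Lagrange interpolation formula with nodes -4, 0, 1, 4:
  L_0(s) = s(s - 1)(s - 4) / -160
  L_1(s) = (s + 4)(s - 1)(s - 4) / 16
  L_2(s) = (s + 4)s(s - 4) / -15
  L_3(s) = (s + 4)s(s - 1) / 96
Then h(s) = 185·L_0(s) + 5·L_1(s) - 10·L_2(s) - 367·L_3(s).
Expanding and collecting terms gives h(s) = -4s^3 - 6s^2 - 5s + 5.
Evaluating at s = 7: h(7) = -1696.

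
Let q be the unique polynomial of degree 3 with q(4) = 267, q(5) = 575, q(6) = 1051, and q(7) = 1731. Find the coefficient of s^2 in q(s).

-6

Write q(s) = as^3 + bs^2 + cs + d. Substituting each data point gives a linear system:
  64a + 16b + 4c + d = 267
  125a + 25b + 5c + d = 575
  216a + 36b + 6c + d = 1051
  343a + 49b + 7c + d = 1731
Solving the system yields a = 6, b = -6, c = -4, d = -5.
So q(s) = 6s^3 - 6s^2 - 4s - 5.
The coefficient of s^2 is -6.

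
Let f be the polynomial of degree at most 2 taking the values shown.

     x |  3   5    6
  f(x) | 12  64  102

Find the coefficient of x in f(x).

-6

Write f(x) = ax^2 + bx + c. Substituting each data point gives a linear system:
  9a + 3b + c = 12
  25a + 5b + c = 64
  36a + 6b + c = 102
Solving the system yields a = 4, b = -6, c = -6.
So f(x) = 4x² - 6x - 6.
The coefficient of x is -6.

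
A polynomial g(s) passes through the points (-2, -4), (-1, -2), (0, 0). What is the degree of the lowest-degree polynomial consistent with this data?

Forward differences of the values at s = -2, -1, 0:
  g  : -4  -2  0
  Δ  : 2  2
  Δ^2: 0
The first differences are constant (2) and nonzero, while all higher differences vanish, so the minimal degree is 1.

1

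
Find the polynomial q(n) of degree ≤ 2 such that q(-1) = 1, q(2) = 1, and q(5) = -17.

Using the Lagrange interpolation formula with nodes -1, 2, 5:
  L_0(n) = (n - 2)(n - 5) / 18
  L_1(n) = (n + 1)(n - 5) / -9
  L_2(n) = (n + 1)(n - 2) / 18
Then q(n) = 1·L_0(n) + 1·L_1(n) - 17·L_2(n).
Expanding and collecting terms gives q(n) = -n^2 + n + 3.
Check: q(5) = -17. ✓

q(n) = -n^2 + n + 3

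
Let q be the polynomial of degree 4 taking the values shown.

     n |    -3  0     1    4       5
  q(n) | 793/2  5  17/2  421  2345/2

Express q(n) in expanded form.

Write q(n) = an^4 + bn^3 + cn^2 + dn + e. Substituting each data point gives a linear system:
  81a - 27b + 9c - 3d + e = 793/2
  e = 5
  a + b + c + d + e = 17/2
  256a + 64b + 16c + 4d + e = 421
  625a + 125b + 25c + 5d + e = 2345/2
Solving the system yields a = 3, b = -6, c = 1/2, d = 6, e = 5.
So q(n) = 3n⁴ - 6n³ + (1/2)n² + 6n + 5.
Check: q(0) = 5. ✓

q(n) = 3n^4 - 6n^3 + (1/2)n^2 + 6n + 5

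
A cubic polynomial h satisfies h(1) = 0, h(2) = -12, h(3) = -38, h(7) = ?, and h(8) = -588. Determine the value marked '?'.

-402

The 4 known points determine the degree-3 polynomial uniquely.
Write h(x) = ax^3 + bx^2 + cx + d. Substituting each data point gives a linear system:
  a + b + c + d = 0
  8a + 4b + 2c + d = -12
  27a + 9b + 3c + d = -38
  512a + 64b + 8c + d = -588
Solving the system yields a = -1, b = -1, c = -2, d = 4.
So h(x) = -x^3 - x^2 - 2x + 4.
Then h(7) = -402.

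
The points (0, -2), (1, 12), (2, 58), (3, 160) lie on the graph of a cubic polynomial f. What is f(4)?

342

Using the Lagrange interpolation formula with nodes 0, 1, 2, 3:
  L_0(t) = (t - 1)(t - 2)(t - 3) / -6
  L_1(t) = t(t - 2)(t - 3) / 2
  L_2(t) = t(t - 1)(t - 3) / -2
  L_3(t) = t(t - 1)(t - 2) / 6
Then f(t) = -2·L_0(t) + 12·L_1(t) + 58·L_2(t) + 160·L_3(t).
Expanding and collecting terms gives f(t) = 4t³ + 4t² + 6t - 2.
Evaluating at t = 4: f(4) = 342.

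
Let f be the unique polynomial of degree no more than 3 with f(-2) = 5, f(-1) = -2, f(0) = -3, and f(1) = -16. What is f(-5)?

Using the Lagrange interpolation formula with nodes -2, -1, 0, 1:
  L_0(u) = (u + 1)u(u - 1) / -6
  L_1(u) = (u + 2)u(u - 1) / 2
  L_2(u) = (u + 2)(u + 1)(u - 1) / -2
  L_3(u) = (u + 2)(u + 1)u / 6
Then f(u) = 5·L_0(u) - 2·L_1(u) - 3·L_2(u) - 16·L_3(u).
Expanding and collecting terms gives f(u) = -3u³ - 6u² - 4u - 3.
Evaluating at u = -5: f(-5) = 242.

242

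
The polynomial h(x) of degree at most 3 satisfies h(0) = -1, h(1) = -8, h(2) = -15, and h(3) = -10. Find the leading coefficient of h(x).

2

Write h(x) = ax^3 + bx^2 + cx + d. Substituting each data point gives a linear system:
  d = -1
  a + b + c + d = -8
  8a + 4b + 2c + d = -15
  27a + 9b + 3c + d = -10
Solving the system yields a = 2, b = -6, c = -3, d = -1.
So h(x) = 2x^3 - 6x^2 - 3x - 1.
The leading coefficient is 2.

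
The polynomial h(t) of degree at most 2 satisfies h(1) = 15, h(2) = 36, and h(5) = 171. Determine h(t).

h(t) = 6t^2 + 3t + 6

Using the Lagrange interpolation formula with nodes 1, 2, 5:
  L_0(t) = (t - 2)(t - 5) / 4
  L_1(t) = (t - 1)(t - 5) / -3
  L_2(t) = (t - 1)(t - 2) / 12
Then h(t) = 15·L_0(t) + 36·L_1(t) + 171·L_2(t).
Expanding and collecting terms gives h(t) = 6t^2 + 3t + 6.
Check: h(1) = 15. ✓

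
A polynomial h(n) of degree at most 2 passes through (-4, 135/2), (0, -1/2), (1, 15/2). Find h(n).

h(n) = 5n^2 + 3n - 1/2

Write h(n) = an^2 + bn + c. Substituting each data point gives a linear system:
  16a - 4b + c = 135/2
  c = -1/2
  a + b + c = 15/2
Solving the system yields a = 5, b = 3, c = -1/2.
So h(n) = 5n² + 3n - 1/2.
Check: h(1) = 15/2. ✓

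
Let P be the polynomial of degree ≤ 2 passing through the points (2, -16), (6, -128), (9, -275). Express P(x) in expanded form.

P(x) = -3x^2 - 4x + 4

Using the Lagrange interpolation formula with nodes 2, 6, 9:
  L_0(x) = (x - 6)(x - 9) / 28
  L_1(x) = (x - 2)(x - 9) / -12
  L_2(x) = (x - 2)(x - 6) / 21
Then P(x) = -16·L_0(x) - 128·L_1(x) - 275·L_2(x).
Expanding and collecting terms gives P(x) = -3x^2 - 4x + 4.
Check: P(9) = -275. ✓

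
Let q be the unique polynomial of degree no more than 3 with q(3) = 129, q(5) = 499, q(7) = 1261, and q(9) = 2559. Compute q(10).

Write q(t) = at^3 + bt^2 + ct + d. Substituting each data point gives a linear system:
  27a + 9b + 3c + d = 129
  125a + 25b + 5c + d = 499
  343a + 49b + 7c + d = 1261
  729a + 81b + 9c + d = 2559
Solving the system yields a = 3, b = 4, c = 6, d = -6.
So q(t) = 3t³ + 4t² + 6t - 6.
Then q(10) = 3454.

3454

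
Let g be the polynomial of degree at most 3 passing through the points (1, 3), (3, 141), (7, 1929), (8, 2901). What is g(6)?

Using the Lagrange interpolation formula with nodes 1, 3, 7, 8:
  L_0(n) = (n - 3)(n - 7)(n - 8) / -84
  L_1(n) = (n - 1)(n - 7)(n - 8) / 40
  L_2(n) = (n - 1)(n - 3)(n - 8) / -24
  L_3(n) = (n - 1)(n - 3)(n - 7) / 35
Then g(n) = 3·L_0(n) + 141·L_1(n) + 1929·L_2(n) + 2901·L_3(n).
Expanding and collecting terms gives g(n) = 6n³ - 3n² + 3n - 3.
Evaluating at n = 6: g(6) = 1203.

1203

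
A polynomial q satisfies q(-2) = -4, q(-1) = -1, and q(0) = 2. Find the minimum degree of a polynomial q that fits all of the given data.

1

Forward differences of the values at s = -2, -1, 0:
  q  : -4  -1  2
  Δ  : 3  3
  Δ^2: 0
The first differences are constant (3) and nonzero, while all higher differences vanish, so the minimal degree is 1.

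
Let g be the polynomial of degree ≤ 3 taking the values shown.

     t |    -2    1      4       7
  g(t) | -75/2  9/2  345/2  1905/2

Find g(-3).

-215/2

Forward differences of the values at t = -2, 1, 4, 7:
  g  : -75/2  9/2  345/2  1905/2
  Δ  : 42  168  780
  Δ^2: 126  612
  Δ^3: 486
The third differences are constant, confirming degree 3.
Interpolating (Newton forward form) and evaluating at t = -3 gives g(-3) = -215/2.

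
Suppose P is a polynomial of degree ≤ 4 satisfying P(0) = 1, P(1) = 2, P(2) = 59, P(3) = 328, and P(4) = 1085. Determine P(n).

Write P(n) = an^4 + bn^3 + cn^2 + dn + e. Substituting each data point gives a linear system:
  e = 1
  a + b + c + d + e = 2
  16a + 8b + 4c + 2d + e = 59
  81a + 27b + 9c + 3d + e = 328
  256a + 64b + 16c + 4d + e = 1085
Solving the system yields a = 5, b = -4, c = 5, d = -5, e = 1.
So P(n) = 5n^4 - 4n^3 + 5n^2 - 5n + 1.
Check: P(4) = 1085. ✓

P(n) = 5n^4 - 4n^3 + 5n^2 - 5n + 1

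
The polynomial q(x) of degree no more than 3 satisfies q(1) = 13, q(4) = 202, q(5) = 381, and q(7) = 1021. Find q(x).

q(x) = 3x^3 - x^2 + 5x + 6

Write q(x) = ax^3 + bx^2 + cx + d. Substituting each data point gives a linear system:
  a + b + c + d = 13
  64a + 16b + 4c + d = 202
  125a + 25b + 5c + d = 381
  343a + 49b + 7c + d = 1021
Solving the system yields a = 3, b = -1, c = 5, d = 6.
So q(x) = 3x^3 - x^2 + 5x + 6.
Check: q(5) = 381. ✓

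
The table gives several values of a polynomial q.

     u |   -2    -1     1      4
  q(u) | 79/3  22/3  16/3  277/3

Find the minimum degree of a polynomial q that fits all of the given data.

Divided differences on the nodes -2, -1, 1, 4:
  order 0: 79/3  22/3  16/3  277/3
  order 1: -19  -1  29
  order 2: 6  6
  order 3: 0
The order-2 divided differences are all 6 (nonzero) and every higher order vanishes, so the data lies on a polynomial of degree exactly 2.

2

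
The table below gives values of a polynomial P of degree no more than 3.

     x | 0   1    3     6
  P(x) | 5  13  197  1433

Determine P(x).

P(x) = 6x^3 + 4x^2 - 2x + 5

Using the Lagrange interpolation formula with nodes 0, 1, 3, 6:
  L_0(x) = (x - 1)(x - 3)(x - 6) / -18
  L_1(x) = x(x - 3)(x - 6) / 10
  L_2(x) = x(x - 1)(x - 6) / -18
  L_3(x) = x(x - 1)(x - 3) / 90
Then P(x) = 5·L_0(x) + 13·L_1(x) + 197·L_2(x) + 1433·L_3(x).
Expanding and collecting terms gives P(x) = 6x³ + 4x² - 2x + 5.
Check: P(3) = 197. ✓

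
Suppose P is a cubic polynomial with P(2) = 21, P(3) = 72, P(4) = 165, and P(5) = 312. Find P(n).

Using the Lagrange interpolation formula with nodes 2, 3, 4, 5:
  L_0(n) = (n - 3)(n - 4)(n - 5) / -6
  L_1(n) = (n - 2)(n - 4)(n - 5) / 2
  L_2(n) = (n - 2)(n - 3)(n - 5) / -2
  L_3(n) = (n - 2)(n - 3)(n - 4) / 6
Then P(n) = 21·L_0(n) + 72·L_1(n) + 165·L_2(n) + 312·L_3(n).
Expanding and collecting terms gives P(n) = 2n^3 + 3n^2 - 2n - 3.
Check: P(3) = 72. ✓

P(n) = 2n^3 + 3n^2 - 2n - 3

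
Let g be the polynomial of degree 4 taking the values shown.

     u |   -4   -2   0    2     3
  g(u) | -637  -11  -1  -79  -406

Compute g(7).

Write g(u) = au^4 + bu^3 + cu^2 + du + e. Substituting each data point gives a linear system:
  256a - 64b + 16c - 4d + e = -637
  16a - 8b + 4c - 2d + e = -11
  e = -1
  16a + 8b + 4c + 2d + e = -79
  81a + 27b + 9c + 3d + e = -406
Solving the system yields a = -4, b = -5, c = 5, d = 3, e = -1.
So g(u) = -4u^4 - 5u^3 + 5u^2 + 3u - 1.
Then g(7) = -11054.

-11054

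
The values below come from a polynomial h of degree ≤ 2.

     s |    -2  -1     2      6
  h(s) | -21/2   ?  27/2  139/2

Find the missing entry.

The 3 known points determine the degree-2 polynomial uniquely.
Write h(s) = as^2 + bs + c. Substituting each data point gives a linear system:
  4a - 2b + c = -21/2
  4a + 2b + c = 27/2
  36a + 6b + c = 139/2
Solving the system yields a = 1, b = 6, c = -5/2.
So h(s) = s² + 6s - 5/2.
Then h(-1) = -15/2.

-15/2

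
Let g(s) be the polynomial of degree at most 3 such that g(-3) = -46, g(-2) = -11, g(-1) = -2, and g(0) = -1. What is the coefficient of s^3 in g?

3

Write g(s) = as^3 + bs^2 + cs + d. Substituting each data point gives a linear system:
  -27a + 9b - 3c + d = -46
  -8a + 4b - 2c + d = -11
  -a + b - c + d = -2
  d = -1
Solving the system yields a = 3, b = 5, c = 3, d = -1.
So g(s) = 3s³ + 5s² + 3s - 1.
The leading coefficient is 3.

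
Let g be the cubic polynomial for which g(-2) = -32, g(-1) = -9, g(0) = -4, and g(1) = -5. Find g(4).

76

Forward differences of the values at x = -2, -1, 0, 1:
  g  : -32  -9  -4  -5
  Δ  : 23  5  -1
  Δ^2: -18  -6
  Δ^3: 12
The third differences are constant, confirming degree 3.
Interpolating (Newton forward form) and evaluating at x = 4 gives g(4) = 76.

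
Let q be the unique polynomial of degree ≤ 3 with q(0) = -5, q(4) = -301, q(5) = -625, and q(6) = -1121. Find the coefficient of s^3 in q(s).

-6

Write q(s) = as^3 + bs^2 + cs + d. Substituting each data point gives a linear system:
  d = -5
  64a + 16b + 4c + d = -301
  125a + 25b + 5c + d = -625
  216a + 36b + 6c + d = -1121
Solving the system yields a = -6, b = 4, c = 6, d = -5.
So q(s) = -6s^3 + 4s^2 + 6s - 5.
The leading coefficient is -6.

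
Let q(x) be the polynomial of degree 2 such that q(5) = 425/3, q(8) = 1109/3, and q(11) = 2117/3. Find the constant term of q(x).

Write q(x) = ax^2 + bx + c. Substituting each data point gives a linear system:
  25a + 5b + c = 425/3
  64a + 8b + c = 1109/3
  121a + 11b + c = 2117/3
Solving the system yields a = 6, b = -2, c = 5/3.
So q(x) = 6x² - 2x + 5/3.
The constant term is 5/3.

5/3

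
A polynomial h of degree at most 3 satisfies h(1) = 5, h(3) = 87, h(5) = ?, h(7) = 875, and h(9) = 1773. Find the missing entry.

345

The 4 known points determine the degree-3 polynomial uniquely.
Write h(u) = au^3 + bu^2 + cu + d. Substituting each data point gives a linear system:
  a + b + c + d = 5
  27a + 9b + 3c + d = 87
  343a + 49b + 7c + d = 875
  729a + 81b + 9c + d = 1773
Solving the system yields a = 2, b = 4, c = -1, d = 0.
So h(u) = 2u^3 + 4u^2 - u.
Then h(5) = 345.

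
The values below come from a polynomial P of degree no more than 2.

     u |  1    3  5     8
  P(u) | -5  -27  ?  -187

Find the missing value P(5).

-73

The 3 known points determine the degree-2 polynomial uniquely.
Write P(u) = au^2 + bu + c. Substituting each data point gives a linear system:
  a + b + c = -5
  9a + 3b + c = -27
  64a + 8b + c = -187
Solving the system yields a = -3, b = 1, c = -3.
So P(u) = -3u² + u - 3.
Then P(5) = -73.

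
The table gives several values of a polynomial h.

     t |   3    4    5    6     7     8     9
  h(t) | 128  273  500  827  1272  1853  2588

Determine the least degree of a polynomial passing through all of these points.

3

Forward differences of the values at t = 3, 4, 5, 6, 7, 8, 9:
  h  : 128  273  500  827  1272  1853  2588
  Δ  : 145  227  327  445  581  735
  Δ^2: 82  100  118  136  154
  Δ^3: 18  18  18  18
  Δ^4: 0  0  0
  Δ^5: 0  0
  Δ^6: 0
The third differences are constant (18) and nonzero, while all higher differences vanish, so the minimal degree is 3.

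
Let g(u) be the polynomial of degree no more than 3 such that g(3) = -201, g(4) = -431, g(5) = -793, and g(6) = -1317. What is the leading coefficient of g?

Write g(u) = au^3 + bu^2 + cu + d. Substituting each data point gives a linear system:
  27a + 9b + 3c + d = -201
  64a + 16b + 4c + d = -431
  125a + 25b + 5c + d = -793
  216a + 36b + 6c + d = -1317
Solving the system yields a = -5, b = -6, c = -3, d = -3.
So g(u) = -5u^3 - 6u^2 - 3u - 3.
The leading coefficient is -5.

-5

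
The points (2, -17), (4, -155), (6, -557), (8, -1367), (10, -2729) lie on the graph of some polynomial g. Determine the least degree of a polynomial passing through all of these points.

Forward differences of the values at s = 2, 4, 6, 8, 10:
  g  : -17  -155  -557  -1367  -2729
  Δ  : -138  -402  -810  -1362
  Δ^2: -264  -408  -552
  Δ^3: -144  -144
  Δ^4: 0
The third differences are constant (-144) and nonzero, while all higher differences vanish, so the minimal degree is 3.

3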